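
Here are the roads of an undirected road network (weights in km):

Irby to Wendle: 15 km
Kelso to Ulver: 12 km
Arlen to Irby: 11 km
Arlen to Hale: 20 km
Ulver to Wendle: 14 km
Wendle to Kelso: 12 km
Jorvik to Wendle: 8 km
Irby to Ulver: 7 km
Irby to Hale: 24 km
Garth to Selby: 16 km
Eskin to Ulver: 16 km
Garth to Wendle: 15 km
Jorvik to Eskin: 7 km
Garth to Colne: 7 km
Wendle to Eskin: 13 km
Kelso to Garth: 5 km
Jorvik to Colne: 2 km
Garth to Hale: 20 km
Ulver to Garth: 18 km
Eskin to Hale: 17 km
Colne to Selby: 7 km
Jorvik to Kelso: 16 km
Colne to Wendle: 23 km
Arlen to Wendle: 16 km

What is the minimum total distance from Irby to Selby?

32 km

Settle nodes by increasing distance from Irby:
Irby: 0
Ulver: 7  (via Irby)
Arlen: 11  (via Irby)
Wendle: 15  (via Irby)
Kelso: 19  (via Ulver)
Jorvik: 23  (via Wendle)
Eskin: 23  (via Ulver)
Hale: 24  (via Irby)
Garth: 24  (via Kelso)
Colne: 25  (via Jorvik)
Selby: 32  (via Colne)
Shortest route: Irby → Wendle → Jorvik → Colne → Selby = 32 km.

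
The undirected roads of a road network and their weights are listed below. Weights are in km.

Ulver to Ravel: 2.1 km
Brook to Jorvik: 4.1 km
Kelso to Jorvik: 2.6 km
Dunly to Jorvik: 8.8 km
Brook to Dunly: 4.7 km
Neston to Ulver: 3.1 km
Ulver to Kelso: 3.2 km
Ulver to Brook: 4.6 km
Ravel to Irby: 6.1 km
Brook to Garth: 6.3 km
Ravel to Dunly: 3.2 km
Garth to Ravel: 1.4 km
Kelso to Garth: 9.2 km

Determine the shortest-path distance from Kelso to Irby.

11.4 km

Compare a few routes:
Kelso - Ulver - Ravel - Irby: 3.2+2.1+6.1 = 11.4
Kelso - Garth - Ravel - Irby: 9.2+1.4+6.1 = 16.7
Kelso - Jorvik - Brook - Ulver - Ravel - Irby: 2.6+4.1+4.6+2.1+6.1 = 19.5
Cheapest is Kelso - Ulver - Ravel - Irby at 11.4 km.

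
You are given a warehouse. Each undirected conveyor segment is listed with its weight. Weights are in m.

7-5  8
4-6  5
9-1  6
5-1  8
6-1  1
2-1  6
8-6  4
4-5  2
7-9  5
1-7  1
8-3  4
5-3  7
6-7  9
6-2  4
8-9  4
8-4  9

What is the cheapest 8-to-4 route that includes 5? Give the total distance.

Shortest 8→5: 8–3–5 = 11
Shortest 5→4: 5–4 = 2
Total via 5: 11 + 2 = 13 m.

13 m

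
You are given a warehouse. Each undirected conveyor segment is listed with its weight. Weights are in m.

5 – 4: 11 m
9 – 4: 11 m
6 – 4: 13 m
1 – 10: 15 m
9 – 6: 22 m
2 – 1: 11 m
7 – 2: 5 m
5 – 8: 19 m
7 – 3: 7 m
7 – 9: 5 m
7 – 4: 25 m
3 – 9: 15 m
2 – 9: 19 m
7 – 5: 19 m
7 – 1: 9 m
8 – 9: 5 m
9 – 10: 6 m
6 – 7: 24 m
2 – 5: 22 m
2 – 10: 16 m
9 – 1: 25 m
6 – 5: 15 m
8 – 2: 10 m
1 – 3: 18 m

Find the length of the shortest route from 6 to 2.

Running Dijkstra from 6:
6: 0
4: 13  (via 6)
5: 15  (via 6)
9: 22  (via 6)
7: 24  (via 6)
8: 27  (via 9)
10: 28  (via 9)
2: 29  (via 7)
Shortest route: 6 → 7 → 2 = 29 m.

29 m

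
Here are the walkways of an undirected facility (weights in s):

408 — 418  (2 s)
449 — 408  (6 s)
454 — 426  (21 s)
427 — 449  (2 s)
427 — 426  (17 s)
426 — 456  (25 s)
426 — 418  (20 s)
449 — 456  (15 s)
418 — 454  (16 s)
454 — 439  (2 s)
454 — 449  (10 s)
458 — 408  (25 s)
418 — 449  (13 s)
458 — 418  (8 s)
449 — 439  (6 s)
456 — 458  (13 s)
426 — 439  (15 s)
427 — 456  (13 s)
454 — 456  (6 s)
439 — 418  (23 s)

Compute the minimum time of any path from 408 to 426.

Candidate routes:
408 → 449 → 427 → 426: 6+2+17 = 25
408 → 449 → 454 → 439 → 426: 6+10+2+15 = 33
408 → 449 → 439 → 426: 6+6+15 = 27
408 → 418 → 426: 2+20 = 22
Cheapest is 408 → 418 → 426 at 22 s.

22 s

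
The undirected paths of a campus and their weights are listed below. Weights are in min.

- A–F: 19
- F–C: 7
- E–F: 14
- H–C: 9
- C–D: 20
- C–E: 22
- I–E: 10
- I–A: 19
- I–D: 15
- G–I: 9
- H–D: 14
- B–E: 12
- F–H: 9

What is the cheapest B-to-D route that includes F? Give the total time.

Best B to F: B–E–F costing 26
Best F to D: F–H–D costing 23
Total via F: 26 + 23 = 49 min.

49 min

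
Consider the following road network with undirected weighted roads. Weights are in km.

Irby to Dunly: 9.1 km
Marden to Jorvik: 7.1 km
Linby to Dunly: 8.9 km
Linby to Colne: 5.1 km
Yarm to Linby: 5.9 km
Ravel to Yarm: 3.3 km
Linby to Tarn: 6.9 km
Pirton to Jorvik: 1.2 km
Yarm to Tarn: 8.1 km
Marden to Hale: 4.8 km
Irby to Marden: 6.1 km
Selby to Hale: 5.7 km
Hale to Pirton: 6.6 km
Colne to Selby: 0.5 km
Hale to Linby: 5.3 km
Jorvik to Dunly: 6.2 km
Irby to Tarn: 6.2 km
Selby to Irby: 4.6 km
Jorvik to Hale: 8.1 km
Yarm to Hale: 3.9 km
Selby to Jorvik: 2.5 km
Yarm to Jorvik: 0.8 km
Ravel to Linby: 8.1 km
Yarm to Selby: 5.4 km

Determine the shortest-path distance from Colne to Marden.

10.1 km

Enumerating some paths:
Colne–Selby–Irby–Marden: 0.5+4.6+6.1 = 11.2
Colne–Selby–Jorvik–Yarm–Hale–Marden: 0.5+2.5+0.8+3.9+4.8 = 12.5
Colne–Selby–Hale–Marden: 0.5+5.7+4.8 = 11
Colne–Selby–Jorvik–Marden: 0.5+2.5+7.1 = 10.1
Cheapest is Colne–Selby–Jorvik–Marden at 10.1 km.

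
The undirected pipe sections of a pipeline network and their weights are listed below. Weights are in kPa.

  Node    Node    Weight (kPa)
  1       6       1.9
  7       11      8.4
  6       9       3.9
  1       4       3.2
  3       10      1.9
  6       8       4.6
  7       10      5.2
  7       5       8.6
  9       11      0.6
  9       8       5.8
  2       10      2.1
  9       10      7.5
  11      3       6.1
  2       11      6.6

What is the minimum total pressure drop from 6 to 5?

21.5 kPa

Enumerating some paths:
6 - 9 - 11 - 7 - 5: 3.9+0.6+8.4+8.6 = 21.5
6 - 9 - 10 - 7 - 5: 3.9+7.5+5.2+8.6 = 25.2
6 - 9 - 11 - 3 - 10 - 7 - 5: 3.9+0.6+6.1+1.9+5.2+8.6 = 26.3
The minimum is 21.5 kPa via 6 - 9 - 11 - 7 - 5.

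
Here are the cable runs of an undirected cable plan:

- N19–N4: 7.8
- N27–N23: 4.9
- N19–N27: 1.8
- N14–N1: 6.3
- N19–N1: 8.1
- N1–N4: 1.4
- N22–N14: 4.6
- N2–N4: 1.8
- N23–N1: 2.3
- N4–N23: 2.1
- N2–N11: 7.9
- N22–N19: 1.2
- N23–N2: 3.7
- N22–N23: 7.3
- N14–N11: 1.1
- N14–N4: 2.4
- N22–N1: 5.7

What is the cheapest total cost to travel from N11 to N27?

8.7

Candidate routes:
N11 → N14 → N4 → N23 → N27: 1.1+2.4+2.1+4.9 = 10.5
N11 → N14 → N22 → N19 → N27: 1.1+4.6+1.2+1.8 = 8.7
Cheapest is N11 → N14 → N22 → N19 → N27 at 8.7.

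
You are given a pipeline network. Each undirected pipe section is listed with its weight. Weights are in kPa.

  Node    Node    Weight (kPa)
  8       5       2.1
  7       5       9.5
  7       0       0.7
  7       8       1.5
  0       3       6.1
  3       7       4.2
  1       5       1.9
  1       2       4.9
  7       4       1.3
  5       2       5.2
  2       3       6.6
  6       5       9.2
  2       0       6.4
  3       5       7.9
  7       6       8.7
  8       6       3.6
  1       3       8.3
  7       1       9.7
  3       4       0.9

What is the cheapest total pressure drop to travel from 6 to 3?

7.3 kPa

Compare a few routes:
6–8–7–4–3: 3.6+1.5+1.3+0.9 = 7.3
6–8–7–3: 3.6+1.5+4.2 = 9.3
The minimum is 7.3 kPa via 6–8–7–4–3.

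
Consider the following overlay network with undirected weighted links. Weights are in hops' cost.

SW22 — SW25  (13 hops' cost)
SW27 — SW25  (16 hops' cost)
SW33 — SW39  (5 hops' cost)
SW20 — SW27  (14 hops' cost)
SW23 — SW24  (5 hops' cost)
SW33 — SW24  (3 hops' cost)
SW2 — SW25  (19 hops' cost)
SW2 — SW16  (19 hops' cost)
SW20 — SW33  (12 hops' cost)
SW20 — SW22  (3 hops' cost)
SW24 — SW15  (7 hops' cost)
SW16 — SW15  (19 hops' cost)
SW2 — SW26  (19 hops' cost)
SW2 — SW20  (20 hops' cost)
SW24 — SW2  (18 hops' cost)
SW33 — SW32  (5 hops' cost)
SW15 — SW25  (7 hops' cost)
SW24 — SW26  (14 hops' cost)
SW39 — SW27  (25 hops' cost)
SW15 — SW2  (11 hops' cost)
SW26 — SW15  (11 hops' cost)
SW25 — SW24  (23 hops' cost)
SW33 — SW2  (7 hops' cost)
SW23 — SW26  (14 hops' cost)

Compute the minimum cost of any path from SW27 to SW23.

34 hops' cost

Shortest distances from SW27:
SW27: 0
SW20: 14  (via SW27)
SW25: 16  (via SW27)
SW22: 17  (via SW20)
SW15: 23  (via SW25)
SW39: 25  (via SW27)
SW33: 26  (via SW20)
SW24: 29  (via SW33)
SW32: 31  (via SW33)
SW2: 33  (via SW33)
SW23: 34  (via SW24)
Shortest route: SW27–SW20–SW33–SW24–SW23 = 34 hops' cost.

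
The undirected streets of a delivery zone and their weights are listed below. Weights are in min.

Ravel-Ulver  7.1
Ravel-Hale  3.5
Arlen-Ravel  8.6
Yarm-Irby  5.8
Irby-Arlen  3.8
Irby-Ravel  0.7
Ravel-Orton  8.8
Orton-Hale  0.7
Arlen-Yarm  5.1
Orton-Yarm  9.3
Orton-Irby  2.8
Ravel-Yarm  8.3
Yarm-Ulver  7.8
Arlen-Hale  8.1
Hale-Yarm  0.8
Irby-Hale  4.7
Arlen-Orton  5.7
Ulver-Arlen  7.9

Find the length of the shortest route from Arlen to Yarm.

5.1 min

Candidate routes:
Arlen → Yarm: 5.1 = 5.1
Arlen → Orton → Hale → Yarm: 5.7+0.7+0.8 = 7.2
Cheapest is Arlen → Yarm at 5.1 min.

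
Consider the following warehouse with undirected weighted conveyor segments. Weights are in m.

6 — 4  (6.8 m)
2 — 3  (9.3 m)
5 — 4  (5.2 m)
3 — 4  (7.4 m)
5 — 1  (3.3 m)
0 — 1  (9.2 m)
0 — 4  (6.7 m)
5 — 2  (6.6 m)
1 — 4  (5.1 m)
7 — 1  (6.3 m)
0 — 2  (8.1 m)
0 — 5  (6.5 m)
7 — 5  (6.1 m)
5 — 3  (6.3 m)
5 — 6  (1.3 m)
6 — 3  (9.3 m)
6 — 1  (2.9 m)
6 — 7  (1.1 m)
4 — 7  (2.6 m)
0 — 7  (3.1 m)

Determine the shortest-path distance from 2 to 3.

9.3 m

Settle nodes by increasing distance from 2:
2: 0
5: 6.6  (via 2)
6: 7.9  (via 5)
0: 8.1  (via 2)
7: 9  (via 6)
3: 9.3  (via 2)
Shortest route: 2 → 3 = 9.3 m.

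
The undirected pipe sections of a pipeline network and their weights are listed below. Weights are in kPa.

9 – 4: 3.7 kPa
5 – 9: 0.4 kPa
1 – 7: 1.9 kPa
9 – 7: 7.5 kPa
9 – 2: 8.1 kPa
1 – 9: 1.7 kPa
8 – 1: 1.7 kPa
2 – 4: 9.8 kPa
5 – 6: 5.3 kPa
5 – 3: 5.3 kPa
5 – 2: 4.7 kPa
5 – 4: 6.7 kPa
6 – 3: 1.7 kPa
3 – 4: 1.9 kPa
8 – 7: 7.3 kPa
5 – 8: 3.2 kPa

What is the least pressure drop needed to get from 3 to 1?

Enumerating some paths:
3 → 5 → 8 → 1: 5.3+3.2+1.7 = 10.2
3 → 6 → 5 → 9 → 1: 1.7+5.3+0.4+1.7 = 9.1
3 → 5 → 9 → 1: 5.3+0.4+1.7 = 7.4
3 → 4 → 9 → 1: 1.9+3.7+1.7 = 7.3
The minimum is 7.3 kPa via 3 → 4 → 9 → 1.

7.3 kPa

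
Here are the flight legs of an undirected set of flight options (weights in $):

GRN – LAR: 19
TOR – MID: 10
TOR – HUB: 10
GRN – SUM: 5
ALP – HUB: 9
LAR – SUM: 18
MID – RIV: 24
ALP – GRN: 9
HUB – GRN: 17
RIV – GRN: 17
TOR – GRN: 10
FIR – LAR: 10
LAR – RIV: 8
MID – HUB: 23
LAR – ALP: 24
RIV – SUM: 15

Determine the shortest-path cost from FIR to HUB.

$43

Enumerating some paths:
FIR → LAR → ALP → HUB: 10+24+9 = 43
FIR → LAR → GRN → HUB: 10+19+17 = 46
The minimum is $43 via FIR → LAR → ALP → HUB.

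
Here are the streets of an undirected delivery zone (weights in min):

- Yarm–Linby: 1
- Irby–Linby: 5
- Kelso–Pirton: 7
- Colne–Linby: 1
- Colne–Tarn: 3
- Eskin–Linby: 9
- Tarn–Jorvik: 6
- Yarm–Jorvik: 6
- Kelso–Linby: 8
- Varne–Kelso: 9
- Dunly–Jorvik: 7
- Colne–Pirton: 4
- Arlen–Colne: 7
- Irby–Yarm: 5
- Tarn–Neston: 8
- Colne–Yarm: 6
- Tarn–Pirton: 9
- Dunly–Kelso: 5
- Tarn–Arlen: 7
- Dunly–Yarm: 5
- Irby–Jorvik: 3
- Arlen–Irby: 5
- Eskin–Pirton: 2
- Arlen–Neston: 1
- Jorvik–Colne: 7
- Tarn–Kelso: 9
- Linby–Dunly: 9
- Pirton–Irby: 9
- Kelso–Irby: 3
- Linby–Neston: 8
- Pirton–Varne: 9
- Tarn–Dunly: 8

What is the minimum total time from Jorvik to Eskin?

13 min

Compare a few routes:
Jorvik–Colne–Pirton–Eskin: 7+4+2 = 13
Jorvik–Yarm–Linby–Colne–Pirton–Eskin: 6+1+1+4+2 = 14
Cheapest is Jorvik–Colne–Pirton–Eskin at 13 min.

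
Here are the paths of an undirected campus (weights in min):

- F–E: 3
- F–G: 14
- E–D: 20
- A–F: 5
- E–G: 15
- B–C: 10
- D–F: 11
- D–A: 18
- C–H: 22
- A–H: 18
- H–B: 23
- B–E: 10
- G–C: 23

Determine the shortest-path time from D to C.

34 min

Running Dijkstra from D:
D: 0
F: 11  (via D)
E: 14  (via F)
A: 16  (via F)
B: 24  (via E)
G: 25  (via F)
C: 34  (via B)
Shortest route: D → F → E → B → C = 34 min.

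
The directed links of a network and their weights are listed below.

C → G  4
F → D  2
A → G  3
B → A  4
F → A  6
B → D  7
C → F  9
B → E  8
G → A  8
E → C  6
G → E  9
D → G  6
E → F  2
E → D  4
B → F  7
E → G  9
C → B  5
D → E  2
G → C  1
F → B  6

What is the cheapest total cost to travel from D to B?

Settle nodes by increasing distance from D:
D: 0
E: 2  (via D)
F: 4  (via E)
G: 6  (via D)
C: 7  (via G)
A: 10  (via F)
B: 10  (via F)
Shortest route: D → E → F → B = 10.

10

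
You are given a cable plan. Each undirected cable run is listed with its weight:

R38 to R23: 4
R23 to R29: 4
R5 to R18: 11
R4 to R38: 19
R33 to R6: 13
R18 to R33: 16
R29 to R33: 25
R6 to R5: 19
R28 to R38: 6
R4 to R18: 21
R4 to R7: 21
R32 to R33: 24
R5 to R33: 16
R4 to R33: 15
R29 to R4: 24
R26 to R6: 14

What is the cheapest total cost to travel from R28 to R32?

63

Settle nodes by increasing distance from R28:
R28: 0
R38: 6  (via R28)
R23: 10  (via R38)
R29: 14  (via R23)
R4: 25  (via R38)
R33: 39  (via R29)
R7: 46  (via R4)
R18: 46  (via R4)
R6: 52  (via R33)
R5: 55  (via R33)
R32: 63  (via R33)
Shortest route: R28 → R38 → R23 → R29 → R33 → R32 = 63.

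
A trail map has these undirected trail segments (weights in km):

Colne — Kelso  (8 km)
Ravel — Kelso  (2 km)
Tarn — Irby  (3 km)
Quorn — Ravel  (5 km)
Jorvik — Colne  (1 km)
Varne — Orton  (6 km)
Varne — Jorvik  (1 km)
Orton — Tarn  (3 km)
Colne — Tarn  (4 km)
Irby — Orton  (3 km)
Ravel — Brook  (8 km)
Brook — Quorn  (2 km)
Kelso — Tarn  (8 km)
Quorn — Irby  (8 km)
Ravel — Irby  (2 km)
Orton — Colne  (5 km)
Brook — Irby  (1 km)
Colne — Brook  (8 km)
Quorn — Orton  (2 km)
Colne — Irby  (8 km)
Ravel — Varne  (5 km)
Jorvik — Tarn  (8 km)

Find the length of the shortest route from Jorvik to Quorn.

8 km

Settle nodes by increasing distance from Jorvik:
Jorvik: 0
Varne: 1  (via Jorvik)
Colne: 1  (via Jorvik)
Tarn: 5  (via Colne)
Ravel: 6  (via Varne)
Orton: 6  (via Colne)
Kelso: 8  (via Ravel)
Quorn: 8  (via Orton)
Shortest route: Jorvik → Colne → Orton → Quorn = 8 km.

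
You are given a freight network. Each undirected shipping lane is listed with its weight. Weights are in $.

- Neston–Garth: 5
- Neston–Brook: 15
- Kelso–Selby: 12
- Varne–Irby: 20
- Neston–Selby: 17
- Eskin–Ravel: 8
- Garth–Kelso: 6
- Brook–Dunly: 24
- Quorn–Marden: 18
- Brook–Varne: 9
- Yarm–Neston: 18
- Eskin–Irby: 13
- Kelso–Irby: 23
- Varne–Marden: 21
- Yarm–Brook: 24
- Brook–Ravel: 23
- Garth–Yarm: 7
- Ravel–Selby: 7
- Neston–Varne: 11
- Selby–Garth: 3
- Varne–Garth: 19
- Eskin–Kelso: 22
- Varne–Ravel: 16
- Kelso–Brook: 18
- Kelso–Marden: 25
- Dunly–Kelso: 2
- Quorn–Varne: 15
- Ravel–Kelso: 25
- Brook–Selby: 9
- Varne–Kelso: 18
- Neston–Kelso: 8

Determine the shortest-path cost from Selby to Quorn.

$33

Enumerating some paths:
Selby–Garth–Neston–Varne–Quorn: 3+5+11+15 = 34
Selby–Brook–Varne–Quorn: 9+9+15 = 33
Cheapest is Selby–Brook–Varne–Quorn at $33.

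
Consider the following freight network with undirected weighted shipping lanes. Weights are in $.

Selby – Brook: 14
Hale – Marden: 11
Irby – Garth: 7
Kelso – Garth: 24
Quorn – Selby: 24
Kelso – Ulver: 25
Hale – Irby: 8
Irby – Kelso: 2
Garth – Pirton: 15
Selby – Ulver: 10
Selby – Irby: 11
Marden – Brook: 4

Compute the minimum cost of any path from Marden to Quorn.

$42

Running Dijkstra from Marden:
Marden: 0
Brook: 4  (via Marden)
Hale: 11  (via Marden)
Selby: 18  (via Brook)
Irby: 19  (via Hale)
Kelso: 21  (via Irby)
Garth: 26  (via Irby)
Ulver: 28  (via Selby)
Pirton: 41  (via Garth)
Quorn: 42  (via Selby)
Shortest route: Marden–Brook–Selby–Quorn = $42.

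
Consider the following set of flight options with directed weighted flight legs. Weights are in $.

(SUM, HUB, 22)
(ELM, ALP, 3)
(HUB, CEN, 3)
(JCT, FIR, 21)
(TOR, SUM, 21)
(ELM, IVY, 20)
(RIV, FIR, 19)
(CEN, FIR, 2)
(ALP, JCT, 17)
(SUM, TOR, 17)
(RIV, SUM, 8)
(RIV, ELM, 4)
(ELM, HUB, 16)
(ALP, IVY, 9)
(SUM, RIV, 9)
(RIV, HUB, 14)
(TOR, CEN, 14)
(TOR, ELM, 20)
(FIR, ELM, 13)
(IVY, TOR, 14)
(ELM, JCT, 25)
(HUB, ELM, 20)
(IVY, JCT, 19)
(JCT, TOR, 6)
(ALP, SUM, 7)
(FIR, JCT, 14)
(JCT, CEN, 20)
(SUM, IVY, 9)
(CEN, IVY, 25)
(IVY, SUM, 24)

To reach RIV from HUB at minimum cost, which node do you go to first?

CEN

Compare a few routes:
HUB–ELM–ALP–SUM–RIV: 20+3+7+9 = 39
HUB–CEN–FIR–JCT–TOR–SUM–RIV: 3+2+14+6+21+9 = 55
HUB–CEN–FIR–ELM–ALP–SUM–RIV: 3+2+13+3+7+9 = 37
Cheapest is HUB–CEN–FIR–ELM–ALP–SUM–RIV at $37.
So from HUB the first move is to CEN.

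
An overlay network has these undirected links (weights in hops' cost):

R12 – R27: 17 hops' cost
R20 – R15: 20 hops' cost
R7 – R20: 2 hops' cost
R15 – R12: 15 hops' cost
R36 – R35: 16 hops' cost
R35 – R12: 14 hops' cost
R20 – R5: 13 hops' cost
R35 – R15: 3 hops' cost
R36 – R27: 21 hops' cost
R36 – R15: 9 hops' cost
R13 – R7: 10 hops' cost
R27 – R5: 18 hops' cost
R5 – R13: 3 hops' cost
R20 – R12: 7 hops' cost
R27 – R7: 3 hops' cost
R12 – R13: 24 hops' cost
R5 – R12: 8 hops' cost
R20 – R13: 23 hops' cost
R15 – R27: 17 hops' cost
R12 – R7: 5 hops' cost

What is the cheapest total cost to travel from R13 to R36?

Enumerating some paths:
R13–R5–R12–R35–R15–R36: 3+8+14+3+9 = 37
R13–R5–R12–R15–R36: 3+8+15+9 = 35
R13–R7–R27–R36: 10+3+21 = 34
Cheapest is R13–R7–R27–R36 at 34 hops' cost.

34 hops' cost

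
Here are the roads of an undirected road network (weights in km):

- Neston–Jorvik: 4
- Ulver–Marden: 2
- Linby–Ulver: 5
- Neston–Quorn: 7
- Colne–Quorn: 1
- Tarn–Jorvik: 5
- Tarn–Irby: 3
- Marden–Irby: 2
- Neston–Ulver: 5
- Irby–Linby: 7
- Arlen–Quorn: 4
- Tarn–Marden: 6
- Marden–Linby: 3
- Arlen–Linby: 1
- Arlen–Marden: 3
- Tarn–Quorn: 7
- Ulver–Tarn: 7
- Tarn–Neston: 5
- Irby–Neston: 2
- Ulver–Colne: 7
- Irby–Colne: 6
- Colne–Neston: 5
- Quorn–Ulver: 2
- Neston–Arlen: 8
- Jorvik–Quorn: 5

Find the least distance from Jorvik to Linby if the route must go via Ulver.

Shortest Jorvik→Ulver: Jorvik–Quorn–Ulver = 7
Shortest Ulver→Linby: Ulver–Linby = 5
Total via Ulver: 7 + 5 = 12 km.

12 km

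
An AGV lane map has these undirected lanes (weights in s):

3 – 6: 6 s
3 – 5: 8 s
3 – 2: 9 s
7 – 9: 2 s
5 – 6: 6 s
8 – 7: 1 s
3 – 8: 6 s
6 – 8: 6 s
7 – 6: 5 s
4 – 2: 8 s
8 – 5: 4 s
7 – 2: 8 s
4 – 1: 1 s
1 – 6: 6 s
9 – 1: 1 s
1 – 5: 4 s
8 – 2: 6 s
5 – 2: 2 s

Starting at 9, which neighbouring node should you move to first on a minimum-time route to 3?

Candidate routes:
9–7–8–3: 2+1+6 = 9
9–7–6–3: 2+5+6 = 13
9–1–6–3: 1+6+6 = 13
Cheapest is 9–7–8–3 at 9 s.
So from 9 the first move is to 7.

7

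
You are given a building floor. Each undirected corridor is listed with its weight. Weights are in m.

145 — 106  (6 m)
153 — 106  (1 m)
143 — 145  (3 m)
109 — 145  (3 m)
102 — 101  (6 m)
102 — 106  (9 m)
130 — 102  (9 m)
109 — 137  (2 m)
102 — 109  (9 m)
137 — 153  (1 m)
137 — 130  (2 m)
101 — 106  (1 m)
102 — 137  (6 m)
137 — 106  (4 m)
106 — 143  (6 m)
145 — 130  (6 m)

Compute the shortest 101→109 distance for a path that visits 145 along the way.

Best 101 to 145: 101–106–145 costing 7
Best 145 to 109: 145–109 costing 3
Total via 145: 7 + 3 = 10 m.

10 m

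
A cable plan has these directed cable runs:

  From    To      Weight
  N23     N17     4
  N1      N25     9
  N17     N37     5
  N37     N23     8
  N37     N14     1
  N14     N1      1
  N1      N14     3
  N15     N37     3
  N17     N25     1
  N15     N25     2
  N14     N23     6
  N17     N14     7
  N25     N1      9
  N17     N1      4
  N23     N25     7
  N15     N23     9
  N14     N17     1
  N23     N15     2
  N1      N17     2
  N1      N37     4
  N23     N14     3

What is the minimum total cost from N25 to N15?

20

Settle nodes by increasing distance from N25:
N25: 0
N1: 9  (via N25)
N17: 11  (via N1)
N14: 12  (via N1)
N37: 13  (via N1)
N23: 18  (via N14)
N15: 20  (via N23)
Shortest route: N25–N1–N14–N23–N15 = 20.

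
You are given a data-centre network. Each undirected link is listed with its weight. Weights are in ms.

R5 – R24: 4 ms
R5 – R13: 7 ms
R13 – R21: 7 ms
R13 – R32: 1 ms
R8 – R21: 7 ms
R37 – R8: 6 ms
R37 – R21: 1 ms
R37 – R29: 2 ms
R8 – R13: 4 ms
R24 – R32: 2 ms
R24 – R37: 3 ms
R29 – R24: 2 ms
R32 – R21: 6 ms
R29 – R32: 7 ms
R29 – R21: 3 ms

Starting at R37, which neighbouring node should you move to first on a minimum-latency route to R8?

Candidate routes:
R37–R21–R8: 1+7 = 8
R37–R8: 6 = 6
The minimum is 6 ms via R37–R8.
So from R37 the first move is to R8.

R8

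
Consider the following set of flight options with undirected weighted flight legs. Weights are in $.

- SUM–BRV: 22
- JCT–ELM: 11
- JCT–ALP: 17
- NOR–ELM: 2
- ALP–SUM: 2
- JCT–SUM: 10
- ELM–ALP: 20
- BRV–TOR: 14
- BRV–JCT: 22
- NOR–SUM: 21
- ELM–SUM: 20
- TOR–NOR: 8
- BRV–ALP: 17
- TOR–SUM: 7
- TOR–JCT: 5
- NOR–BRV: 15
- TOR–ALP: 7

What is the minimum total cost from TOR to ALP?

$7

Compare a few routes:
TOR → JCT → SUM → ALP: 5+10+2 = 17
TOR → ALP: 7 = 7
TOR → SUM → ALP: 7+2 = 9
Cheapest is TOR → ALP at $7.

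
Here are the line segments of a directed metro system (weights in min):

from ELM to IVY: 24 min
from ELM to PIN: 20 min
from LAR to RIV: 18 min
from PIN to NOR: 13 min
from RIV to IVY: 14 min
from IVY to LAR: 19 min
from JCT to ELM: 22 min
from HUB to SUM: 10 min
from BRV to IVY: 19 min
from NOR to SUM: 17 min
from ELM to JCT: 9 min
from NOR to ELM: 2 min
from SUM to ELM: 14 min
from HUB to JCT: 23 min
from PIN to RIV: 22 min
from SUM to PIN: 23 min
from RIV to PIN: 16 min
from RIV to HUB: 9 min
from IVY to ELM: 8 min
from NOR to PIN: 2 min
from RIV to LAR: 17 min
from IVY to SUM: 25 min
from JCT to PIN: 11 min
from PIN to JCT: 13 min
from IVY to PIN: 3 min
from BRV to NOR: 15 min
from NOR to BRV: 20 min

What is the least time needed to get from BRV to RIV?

Enumerating some paths:
BRV → NOR → PIN → RIV: 15+2+22 = 39
BRV → IVY → PIN → RIV: 19+3+22 = 44
The minimum is 39 min via BRV → NOR → PIN → RIV.

39 min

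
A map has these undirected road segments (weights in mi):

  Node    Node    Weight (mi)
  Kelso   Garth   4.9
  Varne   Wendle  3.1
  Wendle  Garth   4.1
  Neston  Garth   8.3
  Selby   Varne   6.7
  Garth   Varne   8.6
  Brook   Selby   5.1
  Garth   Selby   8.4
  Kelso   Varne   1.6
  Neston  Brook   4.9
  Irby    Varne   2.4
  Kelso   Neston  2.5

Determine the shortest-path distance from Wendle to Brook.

12.1 mi

Shortest distances from Wendle:
Wendle: 0
Varne: 3.1  (via Wendle)
Garth: 4.1  (via Wendle)
Kelso: 4.7  (via Varne)
Irby: 5.5  (via Varne)
Neston: 7.2  (via Kelso)
Selby: 9.8  (via Varne)
Brook: 12.1  (via Neston)
Shortest route: Wendle → Varne → Kelso → Neston → Brook = 12.1 mi.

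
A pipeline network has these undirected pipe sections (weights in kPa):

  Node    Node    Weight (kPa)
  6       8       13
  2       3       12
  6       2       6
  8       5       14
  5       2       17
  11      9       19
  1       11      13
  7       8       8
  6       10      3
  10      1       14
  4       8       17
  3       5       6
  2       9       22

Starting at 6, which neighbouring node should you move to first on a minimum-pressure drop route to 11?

10

Candidate routes:
6 - 2 - 9 - 11: 6+22+19 = 47
6 - 10 - 1 - 11: 3+14+13 = 30
Cheapest is 6 - 10 - 1 - 11 at 30 kPa.
So from 6 the first move is to 10.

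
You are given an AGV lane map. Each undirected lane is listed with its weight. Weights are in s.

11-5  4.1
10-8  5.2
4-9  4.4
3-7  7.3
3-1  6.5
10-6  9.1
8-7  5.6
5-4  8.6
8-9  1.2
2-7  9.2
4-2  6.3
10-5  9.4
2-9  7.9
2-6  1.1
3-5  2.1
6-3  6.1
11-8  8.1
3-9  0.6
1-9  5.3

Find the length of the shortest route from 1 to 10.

Shortest distances from 1:
1: 0
9: 5.3  (via 1)
3: 5.9  (via 9)
8: 6.5  (via 9)
5: 8  (via 3)
4: 9.7  (via 9)
10: 11.7  (via 8)
Shortest route: 1 → 9 → 8 → 10 = 11.7 s.

11.7 s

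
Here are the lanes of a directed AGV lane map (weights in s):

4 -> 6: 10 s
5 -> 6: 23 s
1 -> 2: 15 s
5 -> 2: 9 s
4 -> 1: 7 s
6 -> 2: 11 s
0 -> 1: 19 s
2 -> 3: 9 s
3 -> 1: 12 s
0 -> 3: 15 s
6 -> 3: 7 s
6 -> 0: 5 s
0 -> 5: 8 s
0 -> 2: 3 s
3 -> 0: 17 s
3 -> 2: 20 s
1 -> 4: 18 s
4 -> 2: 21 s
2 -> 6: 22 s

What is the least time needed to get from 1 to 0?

Running Dijkstra from 1:
1: 0
2: 15  (via 1)
4: 18  (via 1)
3: 24  (via 2)
6: 28  (via 4)
0: 33  (via 6)
Shortest route: 1 → 4 → 6 → 0 = 33 s.

33 s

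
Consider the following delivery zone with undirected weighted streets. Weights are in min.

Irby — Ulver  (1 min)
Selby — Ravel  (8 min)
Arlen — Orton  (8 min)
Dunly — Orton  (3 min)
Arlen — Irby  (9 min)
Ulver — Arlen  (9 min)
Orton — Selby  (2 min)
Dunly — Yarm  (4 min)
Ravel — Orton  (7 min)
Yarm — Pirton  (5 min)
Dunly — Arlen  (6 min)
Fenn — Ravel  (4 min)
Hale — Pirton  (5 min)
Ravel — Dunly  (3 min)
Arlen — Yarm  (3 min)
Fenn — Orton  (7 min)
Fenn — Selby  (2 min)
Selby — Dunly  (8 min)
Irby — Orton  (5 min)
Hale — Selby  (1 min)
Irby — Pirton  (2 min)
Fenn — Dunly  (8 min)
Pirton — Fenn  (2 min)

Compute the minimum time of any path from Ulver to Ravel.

9 min

Running Dijkstra from Ulver:
Ulver: 0
Irby: 1  (via Ulver)
Pirton: 3  (via Irby)
Fenn: 5  (via Pirton)
Orton: 6  (via Irby)
Selby: 7  (via Fenn)
Hale: 8  (via Pirton)
Yarm: 8  (via Pirton)
Dunly: 9  (via Orton)
Ravel: 9  (via Fenn)
Shortest route: Ulver–Irby–Pirton–Fenn–Ravel = 9 min.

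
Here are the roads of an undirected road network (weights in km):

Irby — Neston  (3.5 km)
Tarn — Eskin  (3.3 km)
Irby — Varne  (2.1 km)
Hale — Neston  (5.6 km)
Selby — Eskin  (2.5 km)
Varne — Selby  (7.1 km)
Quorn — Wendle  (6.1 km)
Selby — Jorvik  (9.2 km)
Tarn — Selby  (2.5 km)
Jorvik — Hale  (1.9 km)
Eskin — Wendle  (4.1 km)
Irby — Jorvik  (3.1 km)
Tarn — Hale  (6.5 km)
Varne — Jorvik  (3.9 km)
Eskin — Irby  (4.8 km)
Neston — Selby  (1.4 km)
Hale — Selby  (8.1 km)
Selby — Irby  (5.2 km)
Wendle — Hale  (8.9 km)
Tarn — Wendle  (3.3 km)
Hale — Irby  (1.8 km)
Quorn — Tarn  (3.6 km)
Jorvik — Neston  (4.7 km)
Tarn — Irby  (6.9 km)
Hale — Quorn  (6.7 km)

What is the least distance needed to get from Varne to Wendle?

11 km

Enumerating some paths:
Varne - Irby - Tarn - Wendle: 2.1+6.9+3.3 = 12.3
Varne - Irby - Eskin - Wendle: 2.1+4.8+4.1 = 11
The minimum is 11 km via Varne - Irby - Eskin - Wendle.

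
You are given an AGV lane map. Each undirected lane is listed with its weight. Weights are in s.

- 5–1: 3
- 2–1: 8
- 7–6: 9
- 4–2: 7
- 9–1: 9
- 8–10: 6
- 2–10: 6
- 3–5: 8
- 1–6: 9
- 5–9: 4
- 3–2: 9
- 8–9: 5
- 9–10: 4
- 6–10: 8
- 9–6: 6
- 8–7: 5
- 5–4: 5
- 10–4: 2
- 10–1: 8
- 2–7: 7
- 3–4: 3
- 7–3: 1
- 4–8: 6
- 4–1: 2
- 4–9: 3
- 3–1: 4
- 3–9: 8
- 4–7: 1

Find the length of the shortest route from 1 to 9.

5 s

Settle nodes by increasing distance from 1:
1: 0
4: 2  (via 1)
5: 3  (via 1)
7: 3  (via 4)
3: 4  (via 1)
10: 4  (via 4)
9: 5  (via 4)
Shortest route: 1 → 4 → 9 = 5 s.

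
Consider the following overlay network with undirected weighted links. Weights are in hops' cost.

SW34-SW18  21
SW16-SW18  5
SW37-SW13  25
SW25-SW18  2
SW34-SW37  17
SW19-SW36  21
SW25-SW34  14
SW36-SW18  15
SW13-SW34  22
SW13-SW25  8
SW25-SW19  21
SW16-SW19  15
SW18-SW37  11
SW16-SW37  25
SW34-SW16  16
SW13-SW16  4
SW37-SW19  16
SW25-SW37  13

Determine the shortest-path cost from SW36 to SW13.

24 hops' cost

Compare a few routes:
SW36 → SW18 → SW25 → SW13: 15+2+8 = 25
SW36 → SW19 → SW16 → SW13: 21+15+4 = 40
SW36 → SW18 → SW16 → SW13: 15+5+4 = 24
SW36 → SW18 → SW37 → SW25 → SW13: 15+11+13+8 = 47
The minimum is 24 hops' cost via SW36 → SW18 → SW16 → SW13.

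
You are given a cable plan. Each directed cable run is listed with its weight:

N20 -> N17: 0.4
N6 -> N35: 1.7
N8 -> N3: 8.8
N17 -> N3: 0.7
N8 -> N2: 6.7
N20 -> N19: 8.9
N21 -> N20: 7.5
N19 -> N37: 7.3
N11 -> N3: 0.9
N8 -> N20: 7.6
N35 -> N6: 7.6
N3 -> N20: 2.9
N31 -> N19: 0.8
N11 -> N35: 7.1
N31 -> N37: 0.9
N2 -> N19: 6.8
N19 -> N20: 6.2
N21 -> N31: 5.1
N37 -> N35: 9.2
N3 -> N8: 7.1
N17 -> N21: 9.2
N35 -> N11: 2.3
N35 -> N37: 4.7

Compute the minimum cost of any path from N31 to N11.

Settle nodes by increasing distance from N31:
N31: 0
N19: 0.8  (via N31)
N37: 0.9  (via N31)
N20: 7  (via N19)
N17: 7.4  (via N20)
N3: 8.1  (via N17)
N35: 10.1  (via N37)
N11: 12.4  (via N35)
Shortest route: N31–N37–N35–N11 = 12.4.

12.4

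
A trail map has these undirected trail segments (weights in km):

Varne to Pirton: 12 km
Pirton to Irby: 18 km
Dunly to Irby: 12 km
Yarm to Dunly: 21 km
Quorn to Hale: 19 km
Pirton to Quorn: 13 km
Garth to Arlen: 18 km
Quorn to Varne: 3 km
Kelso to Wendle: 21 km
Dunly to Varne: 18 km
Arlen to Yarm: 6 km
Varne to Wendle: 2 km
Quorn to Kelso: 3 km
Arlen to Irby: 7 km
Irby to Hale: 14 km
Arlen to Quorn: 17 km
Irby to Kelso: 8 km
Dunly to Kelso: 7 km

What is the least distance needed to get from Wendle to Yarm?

28 km

Settle nodes by increasing distance from Wendle:
Wendle: 0
Varne: 2  (via Wendle)
Quorn: 5  (via Varne)
Kelso: 8  (via Quorn)
Pirton: 14  (via Varne)
Dunly: 15  (via Kelso)
Irby: 16  (via Kelso)
Arlen: 22  (via Quorn)
Hale: 24  (via Quorn)
Yarm: 28  (via Arlen)
Shortest route: Wendle–Varne–Quorn–Arlen–Yarm = 28 km.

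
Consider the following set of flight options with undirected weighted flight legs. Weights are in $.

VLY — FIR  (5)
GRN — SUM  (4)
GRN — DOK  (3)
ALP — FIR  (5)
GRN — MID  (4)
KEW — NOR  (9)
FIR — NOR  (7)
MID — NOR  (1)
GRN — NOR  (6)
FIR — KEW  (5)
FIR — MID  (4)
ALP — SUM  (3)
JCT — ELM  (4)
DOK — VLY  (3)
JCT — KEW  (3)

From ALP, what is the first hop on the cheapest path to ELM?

FIR

Candidate routes:
ALP → FIR → MID → NOR → KEW → JCT → ELM: 5+4+1+9+3+4 = 26
ALP → FIR → KEW → JCT → ELM: 5+5+3+4 = 17
ALP → SUM → GRN → MID → FIR → KEW → JCT → ELM: 3+4+4+4+5+3+4 = 27
Cheapest is ALP → FIR → KEW → JCT → ELM at $17.
So from ALP the first move is to FIR.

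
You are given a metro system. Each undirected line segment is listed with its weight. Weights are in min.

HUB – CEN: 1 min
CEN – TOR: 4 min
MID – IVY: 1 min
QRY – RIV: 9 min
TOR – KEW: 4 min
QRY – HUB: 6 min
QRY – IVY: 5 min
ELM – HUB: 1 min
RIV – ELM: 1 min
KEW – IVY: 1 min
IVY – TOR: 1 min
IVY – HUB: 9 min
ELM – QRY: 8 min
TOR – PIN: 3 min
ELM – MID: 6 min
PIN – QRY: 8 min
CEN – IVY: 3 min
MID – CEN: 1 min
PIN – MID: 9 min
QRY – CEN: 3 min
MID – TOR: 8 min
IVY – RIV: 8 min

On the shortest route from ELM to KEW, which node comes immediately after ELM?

HUB

Candidate routes:
ELM - HUB - CEN - MID - IVY - KEW: 1+1+1+1+1 = 5
ELM - HUB - CEN - IVY - KEW: 1+1+3+1 = 6
The minimum is 5 min via ELM - HUB - CEN - MID - IVY - KEW.
So from ELM the first move is to HUB.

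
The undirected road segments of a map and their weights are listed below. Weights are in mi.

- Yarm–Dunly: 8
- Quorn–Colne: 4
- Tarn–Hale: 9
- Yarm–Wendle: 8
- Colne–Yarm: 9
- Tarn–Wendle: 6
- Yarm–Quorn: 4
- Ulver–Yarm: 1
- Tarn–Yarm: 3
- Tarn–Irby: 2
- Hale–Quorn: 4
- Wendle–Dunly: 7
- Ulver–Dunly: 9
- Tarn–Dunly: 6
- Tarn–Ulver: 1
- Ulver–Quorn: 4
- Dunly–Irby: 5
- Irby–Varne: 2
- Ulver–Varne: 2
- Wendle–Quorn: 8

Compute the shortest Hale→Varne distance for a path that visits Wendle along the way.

21 mi

Shortest Hale→Wendle: Hale–Quorn–Wendle = 12
Best Wendle to Varne: Wendle–Tarn–Ulver–Varne costing 9
Total via Wendle: 12 + 9 = 21 mi.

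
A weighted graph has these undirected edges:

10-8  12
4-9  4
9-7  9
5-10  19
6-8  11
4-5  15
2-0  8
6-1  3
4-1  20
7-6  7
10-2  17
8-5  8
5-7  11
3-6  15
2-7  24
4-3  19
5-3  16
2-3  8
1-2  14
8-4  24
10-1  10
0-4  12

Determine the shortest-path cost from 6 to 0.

25

Candidate routes:
6 → 3 → 2 → 0: 15+8+8 = 31
6 → 7 → 9 → 4 → 0: 7+9+4+12 = 32
6 → 1 → 2 → 0: 3+14+8 = 25
Cheapest is 6 → 1 → 2 → 0 at 25.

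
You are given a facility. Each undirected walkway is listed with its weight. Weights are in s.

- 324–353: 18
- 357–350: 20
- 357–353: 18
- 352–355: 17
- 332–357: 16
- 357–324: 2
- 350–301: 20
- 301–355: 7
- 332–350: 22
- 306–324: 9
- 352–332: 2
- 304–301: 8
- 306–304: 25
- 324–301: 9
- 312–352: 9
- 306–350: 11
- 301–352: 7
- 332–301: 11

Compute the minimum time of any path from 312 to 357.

27 s

Running Dijkstra from 312:
312: 0
352: 9  (via 312)
332: 11  (via 352)
301: 16  (via 352)
355: 23  (via 301)
304: 24  (via 301)
324: 25  (via 301)
357: 27  (via 332)
Shortest route: 312 → 352 → 332 → 357 = 27 s.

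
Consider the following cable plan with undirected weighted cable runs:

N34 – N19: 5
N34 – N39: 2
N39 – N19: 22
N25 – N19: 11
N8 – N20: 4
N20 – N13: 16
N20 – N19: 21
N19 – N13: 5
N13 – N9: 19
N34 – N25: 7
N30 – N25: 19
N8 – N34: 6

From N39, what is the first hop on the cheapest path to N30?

Candidate routes:
N39–N19–N25–N30: 22+11+19 = 52
N39–N34–N19–N25–N30: 2+5+11+19 = 37
N39–N34–N25–N30: 2+7+19 = 28
N39–N19–N34–N25–N30: 22+5+7+19 = 53
Cheapest is N39–N34–N25–N30 at 28.
So from N39 the first move is to N34.

N34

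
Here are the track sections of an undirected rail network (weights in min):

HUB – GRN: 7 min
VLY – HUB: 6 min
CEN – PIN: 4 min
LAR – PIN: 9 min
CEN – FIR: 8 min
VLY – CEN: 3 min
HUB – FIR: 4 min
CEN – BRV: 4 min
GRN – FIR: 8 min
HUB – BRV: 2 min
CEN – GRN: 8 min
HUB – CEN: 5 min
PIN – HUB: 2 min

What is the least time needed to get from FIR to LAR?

Running Dijkstra from FIR:
FIR: 0
HUB: 4  (via FIR)
BRV: 6  (via HUB)
PIN: 6  (via HUB)
CEN: 8  (via FIR)
GRN: 8  (via FIR)
VLY: 10  (via HUB)
LAR: 15  (via PIN)
Shortest route: FIR–HUB–PIN–LAR = 15 min.

15 min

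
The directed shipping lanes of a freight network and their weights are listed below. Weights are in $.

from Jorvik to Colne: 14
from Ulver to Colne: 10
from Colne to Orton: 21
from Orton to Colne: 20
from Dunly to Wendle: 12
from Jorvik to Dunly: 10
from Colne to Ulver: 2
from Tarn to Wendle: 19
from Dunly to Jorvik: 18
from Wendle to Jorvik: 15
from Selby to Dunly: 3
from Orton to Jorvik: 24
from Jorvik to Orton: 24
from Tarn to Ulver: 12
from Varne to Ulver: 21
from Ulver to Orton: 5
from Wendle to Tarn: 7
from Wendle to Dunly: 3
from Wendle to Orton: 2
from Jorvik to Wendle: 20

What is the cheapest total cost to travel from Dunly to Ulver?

$31

Settle nodes by increasing distance from Dunly:
Dunly: 0
Wendle: 12  (via Dunly)
Orton: 14  (via Wendle)
Jorvik: 18  (via Dunly)
Tarn: 19  (via Wendle)
Ulver: 31  (via Tarn)
Shortest route: Dunly → Wendle → Tarn → Ulver = $31.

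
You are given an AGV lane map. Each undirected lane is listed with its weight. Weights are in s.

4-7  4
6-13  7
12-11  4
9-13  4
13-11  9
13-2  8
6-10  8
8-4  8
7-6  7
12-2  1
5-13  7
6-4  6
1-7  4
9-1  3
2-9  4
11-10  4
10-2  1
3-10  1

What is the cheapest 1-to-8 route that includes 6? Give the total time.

25 s

Shortest 1→6: 1–7–6 = 11
Shortest 6→8: 6–4–8 = 14
Total via 6: 11 + 14 = 25 s.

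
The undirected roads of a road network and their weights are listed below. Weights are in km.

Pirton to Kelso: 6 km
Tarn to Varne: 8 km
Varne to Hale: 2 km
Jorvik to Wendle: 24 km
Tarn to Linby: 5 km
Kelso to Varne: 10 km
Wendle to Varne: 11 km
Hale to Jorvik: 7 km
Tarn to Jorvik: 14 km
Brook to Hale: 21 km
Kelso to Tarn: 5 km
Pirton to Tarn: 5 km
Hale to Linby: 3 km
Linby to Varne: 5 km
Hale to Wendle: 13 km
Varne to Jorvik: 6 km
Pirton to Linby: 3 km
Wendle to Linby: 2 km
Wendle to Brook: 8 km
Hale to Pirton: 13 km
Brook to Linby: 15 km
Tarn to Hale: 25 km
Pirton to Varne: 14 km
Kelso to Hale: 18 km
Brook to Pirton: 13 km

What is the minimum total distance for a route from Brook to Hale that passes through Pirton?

19 km

Best Brook to Pirton: Brook → Pirton costing 13
Shortest Pirton→Hale: Pirton → Linby → Hale = 6
Total via Pirton: 13 + 6 = 19 km.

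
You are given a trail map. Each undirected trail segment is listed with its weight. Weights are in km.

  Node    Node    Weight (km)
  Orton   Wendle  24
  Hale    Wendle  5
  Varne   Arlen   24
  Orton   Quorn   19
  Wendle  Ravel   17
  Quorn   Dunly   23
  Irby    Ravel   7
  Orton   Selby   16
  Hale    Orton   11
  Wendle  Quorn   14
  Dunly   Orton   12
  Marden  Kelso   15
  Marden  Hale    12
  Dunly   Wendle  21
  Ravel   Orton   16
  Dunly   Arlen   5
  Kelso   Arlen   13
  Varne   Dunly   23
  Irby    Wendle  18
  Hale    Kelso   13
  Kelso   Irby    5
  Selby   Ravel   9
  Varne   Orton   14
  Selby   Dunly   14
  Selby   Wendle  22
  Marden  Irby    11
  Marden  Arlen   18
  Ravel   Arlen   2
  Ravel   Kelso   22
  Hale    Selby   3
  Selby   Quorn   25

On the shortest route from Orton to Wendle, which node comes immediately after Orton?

Hale

Compare a few routes:
Orton - Wendle: 24 = 24
Orton - Hale - Wendle: 11+5 = 16
Cheapest is Orton - Hale - Wendle at 16 km.
So from Orton the first move is to Hale.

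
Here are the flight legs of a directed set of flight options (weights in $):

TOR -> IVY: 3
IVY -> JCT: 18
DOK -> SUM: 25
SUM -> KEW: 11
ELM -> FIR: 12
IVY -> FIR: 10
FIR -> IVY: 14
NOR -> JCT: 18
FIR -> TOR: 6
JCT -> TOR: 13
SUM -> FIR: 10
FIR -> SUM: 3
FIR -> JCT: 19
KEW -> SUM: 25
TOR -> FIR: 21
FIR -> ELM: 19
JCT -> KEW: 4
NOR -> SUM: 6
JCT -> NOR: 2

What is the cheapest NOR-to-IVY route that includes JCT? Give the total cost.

Best NOR to JCT: NOR → JCT costing 18
Shortest JCT→IVY: JCT → TOR → IVY = 16
Total via JCT: 18 + 16 = $34.

$34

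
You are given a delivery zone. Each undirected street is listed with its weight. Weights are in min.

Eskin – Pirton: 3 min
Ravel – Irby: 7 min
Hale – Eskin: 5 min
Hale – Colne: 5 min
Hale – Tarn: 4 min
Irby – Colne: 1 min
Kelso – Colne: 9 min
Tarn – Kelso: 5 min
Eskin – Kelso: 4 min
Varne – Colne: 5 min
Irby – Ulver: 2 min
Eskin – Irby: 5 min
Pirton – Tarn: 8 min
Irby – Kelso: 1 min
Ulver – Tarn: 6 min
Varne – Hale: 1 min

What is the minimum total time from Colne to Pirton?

Enumerating some paths:
Colne - Irby - Eskin - Pirton: 1+5+3 = 9
Colne - Hale - Eskin - Pirton: 5+5+3 = 13
Colne - Varne - Hale - Eskin - Pirton: 5+1+5+3 = 14
Cheapest is Colne - Irby - Eskin - Pirton at 9 min.

9 min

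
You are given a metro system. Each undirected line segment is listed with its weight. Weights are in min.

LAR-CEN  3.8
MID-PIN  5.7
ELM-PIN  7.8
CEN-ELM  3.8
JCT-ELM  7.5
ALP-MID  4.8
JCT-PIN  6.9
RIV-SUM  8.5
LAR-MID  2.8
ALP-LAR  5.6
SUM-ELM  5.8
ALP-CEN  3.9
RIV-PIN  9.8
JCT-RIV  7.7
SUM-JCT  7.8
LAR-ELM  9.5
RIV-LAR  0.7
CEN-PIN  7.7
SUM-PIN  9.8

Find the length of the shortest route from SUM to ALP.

13.5 min

Settle nodes by increasing distance from SUM:
SUM: 0
ELM: 5.8  (via SUM)
JCT: 7.8  (via SUM)
RIV: 8.5  (via SUM)
LAR: 9.2  (via RIV)
CEN: 9.6  (via ELM)
PIN: 9.8  (via SUM)
MID: 12  (via LAR)
ALP: 13.5  (via CEN)
Shortest route: SUM → ELM → CEN → ALP = 13.5 min.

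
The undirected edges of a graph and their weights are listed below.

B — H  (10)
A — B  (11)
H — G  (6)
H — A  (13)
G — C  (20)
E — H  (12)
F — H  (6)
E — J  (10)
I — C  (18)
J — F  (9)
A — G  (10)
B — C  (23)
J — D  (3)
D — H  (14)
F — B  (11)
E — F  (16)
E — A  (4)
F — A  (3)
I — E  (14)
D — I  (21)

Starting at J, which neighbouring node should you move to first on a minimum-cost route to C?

Candidate routes:
J - F - H - G - C: 9+6+6+20 = 41
J - D - I - C: 3+21+18 = 42
Cheapest is J - F - H - G - C at 41.
So from J the first move is to F.

F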